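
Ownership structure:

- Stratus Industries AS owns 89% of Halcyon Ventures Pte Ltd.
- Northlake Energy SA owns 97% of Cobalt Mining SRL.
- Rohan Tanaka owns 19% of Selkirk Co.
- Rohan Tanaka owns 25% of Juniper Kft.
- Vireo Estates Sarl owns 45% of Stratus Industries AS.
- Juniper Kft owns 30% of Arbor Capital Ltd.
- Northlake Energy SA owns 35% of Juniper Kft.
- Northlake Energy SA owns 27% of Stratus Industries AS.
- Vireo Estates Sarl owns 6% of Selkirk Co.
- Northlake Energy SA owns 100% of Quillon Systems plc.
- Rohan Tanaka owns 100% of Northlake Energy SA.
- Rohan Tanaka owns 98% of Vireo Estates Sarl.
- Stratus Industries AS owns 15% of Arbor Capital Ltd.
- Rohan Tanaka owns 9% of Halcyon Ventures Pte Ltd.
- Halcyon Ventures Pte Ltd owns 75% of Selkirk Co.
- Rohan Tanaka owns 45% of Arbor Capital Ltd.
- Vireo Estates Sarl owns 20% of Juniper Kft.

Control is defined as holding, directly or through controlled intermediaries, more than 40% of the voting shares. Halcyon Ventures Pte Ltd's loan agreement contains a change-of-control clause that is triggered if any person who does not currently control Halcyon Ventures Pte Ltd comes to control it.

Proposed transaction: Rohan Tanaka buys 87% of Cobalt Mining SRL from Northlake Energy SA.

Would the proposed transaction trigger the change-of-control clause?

No

The purchase adds only to Rohan's holdings (Northlake's stake shrinks), so Rohan is the only person who could newly come to control Halcyon.
Rohan holds 100% of Northlake, so Rohan controls Northlake.
Rohan holds 98% of Vireo, so Rohan controls Vireo.
Northlake and Vireo together hold 27% + 45% = 72% of Stratus, so Rohan controls Stratus.
Rohan and Stratus together hold 9% + 89% = 98% of Halcyon, so Rohan controls Halcyon.
So Rohan already controls Halcyon before the transaction.
After the purchase, Rohan holds 87% of Cobalt directly, and Northlake's stake falls to 10%.
Rohan controlled Halcyon already, so this is not a new person acquiring control; every other person's position is unchanged or reduced.
No new person acquires control, so the clause is not triggered.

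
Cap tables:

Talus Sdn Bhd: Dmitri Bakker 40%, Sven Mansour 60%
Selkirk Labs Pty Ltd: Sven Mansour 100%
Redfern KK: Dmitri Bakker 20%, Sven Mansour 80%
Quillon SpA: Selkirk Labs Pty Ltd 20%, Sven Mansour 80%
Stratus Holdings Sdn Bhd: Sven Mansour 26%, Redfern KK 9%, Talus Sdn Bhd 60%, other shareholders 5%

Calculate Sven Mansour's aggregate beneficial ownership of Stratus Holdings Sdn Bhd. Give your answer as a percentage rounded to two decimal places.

69.20%

Sven reaches Stratus along 3 paths.
Direct stake: 26% = 26%.
Via Redfern: 80% × 9% = 7.2%.
Via Talus: 60% × 60% = 36%.
Total: 26% + 7.2% + 36% = 69.2%.
Rounded: 69.20%.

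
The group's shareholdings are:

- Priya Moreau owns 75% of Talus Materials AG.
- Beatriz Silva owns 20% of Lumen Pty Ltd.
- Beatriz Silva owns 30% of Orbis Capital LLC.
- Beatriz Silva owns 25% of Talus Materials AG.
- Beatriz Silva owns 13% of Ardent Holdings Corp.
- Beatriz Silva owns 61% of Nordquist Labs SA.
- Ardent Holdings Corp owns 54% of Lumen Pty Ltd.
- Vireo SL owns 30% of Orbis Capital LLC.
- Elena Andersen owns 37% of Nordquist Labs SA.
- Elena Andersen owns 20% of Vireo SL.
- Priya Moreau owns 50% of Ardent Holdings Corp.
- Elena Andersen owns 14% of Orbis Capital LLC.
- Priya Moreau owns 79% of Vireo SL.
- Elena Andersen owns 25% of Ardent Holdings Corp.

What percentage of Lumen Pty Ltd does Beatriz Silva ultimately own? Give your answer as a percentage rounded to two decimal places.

27.02%

Beatriz reaches Lumen along 2 paths.
Via Ardent: 13% × 54% = 7.02%.
Direct stake: 20% = 20%.
Total: 7.02% + 20% = 27.02%.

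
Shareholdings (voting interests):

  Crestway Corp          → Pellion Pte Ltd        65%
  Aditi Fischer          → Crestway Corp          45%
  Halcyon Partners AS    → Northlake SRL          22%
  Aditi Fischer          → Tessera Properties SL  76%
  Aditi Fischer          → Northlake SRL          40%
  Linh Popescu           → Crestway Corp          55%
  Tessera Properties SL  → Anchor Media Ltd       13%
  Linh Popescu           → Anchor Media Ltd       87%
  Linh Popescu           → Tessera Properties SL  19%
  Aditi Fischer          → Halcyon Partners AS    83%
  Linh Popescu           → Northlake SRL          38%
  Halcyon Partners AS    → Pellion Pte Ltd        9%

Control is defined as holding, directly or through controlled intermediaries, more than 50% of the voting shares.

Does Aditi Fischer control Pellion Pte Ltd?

Aditi holds 76% of Tessera, so Aditi controls Tessera.
Aditi holds 83% of Halcyon, so Aditi controls Halcyon.
Aditi and Halcyon together hold 40% + 22% = 62% of Northlake, so Aditi controls Northlake.
In Pellion, Aditi's side holds only 9%, not > 50%.
So Aditi does not control Pellion.

No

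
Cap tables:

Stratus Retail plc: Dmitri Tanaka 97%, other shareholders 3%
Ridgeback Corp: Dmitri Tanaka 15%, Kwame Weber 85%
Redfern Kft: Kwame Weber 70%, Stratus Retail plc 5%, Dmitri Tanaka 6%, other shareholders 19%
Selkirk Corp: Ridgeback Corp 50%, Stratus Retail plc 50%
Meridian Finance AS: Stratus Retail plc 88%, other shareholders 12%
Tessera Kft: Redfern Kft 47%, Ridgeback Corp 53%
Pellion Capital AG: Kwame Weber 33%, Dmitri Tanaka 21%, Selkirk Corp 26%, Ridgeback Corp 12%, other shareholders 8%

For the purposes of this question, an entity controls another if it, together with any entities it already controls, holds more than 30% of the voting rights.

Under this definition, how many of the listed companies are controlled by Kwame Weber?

5

Kwame holds 85% of Ridgeback, so Kwame controls Ridgeback.
Kwame holds 70% of Redfern, so Kwame controls Redfern.
Ridgeback holds 50% of Selkirk, so Kwame controls Selkirk.
Redfern and Ridgeback together hold 47% + 53% = 100% of Tessera, so Kwame controls Tessera.
Kwame and Selkirk and Ridgeback together hold 33% + 26% + 12% = 71% of Pellion, so Kwame controls Pellion.
No other company's threshold is met.
Kwame controls 5 companies.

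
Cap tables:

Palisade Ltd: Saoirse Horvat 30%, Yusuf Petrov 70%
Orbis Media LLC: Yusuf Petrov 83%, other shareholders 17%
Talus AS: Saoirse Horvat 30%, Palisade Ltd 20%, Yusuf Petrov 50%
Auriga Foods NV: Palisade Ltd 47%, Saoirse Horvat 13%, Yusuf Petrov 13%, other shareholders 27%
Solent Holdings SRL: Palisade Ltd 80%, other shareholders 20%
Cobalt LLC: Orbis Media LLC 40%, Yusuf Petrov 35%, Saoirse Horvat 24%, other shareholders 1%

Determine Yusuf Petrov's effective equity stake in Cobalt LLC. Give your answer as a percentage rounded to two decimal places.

Yusuf reaches Cobalt along 2 paths.
Via Orbis: 83% × 40% = 33.2%.
Direct stake: 35% = 35%.
Total: 33.2% + 35% = 68.2%.
Rounded: 68.20%.

68.20%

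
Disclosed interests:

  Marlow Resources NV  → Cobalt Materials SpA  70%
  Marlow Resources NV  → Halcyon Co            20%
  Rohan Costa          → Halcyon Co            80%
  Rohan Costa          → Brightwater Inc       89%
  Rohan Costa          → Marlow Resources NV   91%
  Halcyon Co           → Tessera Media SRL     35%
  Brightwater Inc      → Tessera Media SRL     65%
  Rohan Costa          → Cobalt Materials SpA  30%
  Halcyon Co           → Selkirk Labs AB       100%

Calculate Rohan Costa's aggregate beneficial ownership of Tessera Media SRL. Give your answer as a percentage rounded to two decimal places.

Rohan reaches Tessera along 3 paths.
Via Brightwater: 89% × 65% = 57.85%.
Via Marlow → Halcyon: 91% × 20% × 35% = 6.37%.
Via Halcyon: 80% × 35% = 28%.
Total: 57.85% + 6.37% + 28% = 92.22%.

92.22%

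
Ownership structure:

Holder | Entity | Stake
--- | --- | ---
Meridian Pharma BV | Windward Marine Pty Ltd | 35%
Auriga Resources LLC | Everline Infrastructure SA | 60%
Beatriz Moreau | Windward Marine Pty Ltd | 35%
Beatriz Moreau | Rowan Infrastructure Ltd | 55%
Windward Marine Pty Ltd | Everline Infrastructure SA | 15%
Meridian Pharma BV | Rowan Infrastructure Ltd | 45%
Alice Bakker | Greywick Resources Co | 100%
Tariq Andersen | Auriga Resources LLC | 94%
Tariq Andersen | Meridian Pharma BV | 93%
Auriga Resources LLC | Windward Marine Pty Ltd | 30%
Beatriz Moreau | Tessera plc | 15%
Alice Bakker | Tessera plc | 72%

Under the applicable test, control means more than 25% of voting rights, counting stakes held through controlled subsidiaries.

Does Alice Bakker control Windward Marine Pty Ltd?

Alice holds 100% of Greywick, so Alice controls Greywick.
Alice holds 72% of Tessera, so Alice controls Tessera.
Neither Alice nor any entity Alice controls holds any voting interest in Windward.
So Alice does not control Windward.

No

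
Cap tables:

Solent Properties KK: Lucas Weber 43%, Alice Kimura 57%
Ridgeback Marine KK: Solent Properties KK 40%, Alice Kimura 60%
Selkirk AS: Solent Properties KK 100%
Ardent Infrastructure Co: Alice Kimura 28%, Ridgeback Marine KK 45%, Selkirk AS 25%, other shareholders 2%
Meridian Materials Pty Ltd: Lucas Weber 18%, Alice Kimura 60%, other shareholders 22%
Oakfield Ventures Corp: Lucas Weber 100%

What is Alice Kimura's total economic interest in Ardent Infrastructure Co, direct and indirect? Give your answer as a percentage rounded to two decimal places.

Alice reaches Ardent along 4 paths.
Direct stake: 28% = 28%.
Via Solent → Ridgeback: 57% × 40% × 45% = 10.26%.
Via Ridgeback: 60% × 45% = 27%.
Via Solent → Selkirk: 57% × 100% × 25% = 14.25%.
Total: 28% + 10.26% + 27% + 14.25% = 79.51%.

79.51%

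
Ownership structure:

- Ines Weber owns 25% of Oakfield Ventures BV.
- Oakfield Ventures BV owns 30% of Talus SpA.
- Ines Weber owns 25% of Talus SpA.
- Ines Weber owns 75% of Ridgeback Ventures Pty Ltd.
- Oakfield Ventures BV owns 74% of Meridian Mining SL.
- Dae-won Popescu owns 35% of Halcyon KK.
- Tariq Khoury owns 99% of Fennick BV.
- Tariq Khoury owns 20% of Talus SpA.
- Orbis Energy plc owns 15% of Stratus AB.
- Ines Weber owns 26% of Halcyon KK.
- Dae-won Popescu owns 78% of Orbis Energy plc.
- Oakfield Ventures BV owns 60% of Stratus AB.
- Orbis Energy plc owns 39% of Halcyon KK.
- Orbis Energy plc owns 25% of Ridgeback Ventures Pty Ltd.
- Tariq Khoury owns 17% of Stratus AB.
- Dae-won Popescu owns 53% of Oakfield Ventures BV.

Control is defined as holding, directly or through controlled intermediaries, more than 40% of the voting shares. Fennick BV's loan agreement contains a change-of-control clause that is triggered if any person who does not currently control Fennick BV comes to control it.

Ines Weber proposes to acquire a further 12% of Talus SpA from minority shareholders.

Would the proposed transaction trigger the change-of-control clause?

The purchase changes only Ines's holdings, so Ines is the only person who could newly come to control Fennick.
Ines holds 75% of Ridgeback, so Ines controls Ridgeback.
Neither Ines nor any entity Ines controls holds any voting interest in Fennick.
So before the transaction, Ines does not control Fennick.
After the purchase, Ines's direct stake in Talus rises to 25% + 12% = 37%.
Ines's side now holds 37% of Talus, not > 40%, so Ines still does not control Talus.
After the transaction, neither Ines nor any entity Ines controls holds a voting interest in Fennick, so Ines still does not control it.
No new person acquires control, so the clause is not triggered.

No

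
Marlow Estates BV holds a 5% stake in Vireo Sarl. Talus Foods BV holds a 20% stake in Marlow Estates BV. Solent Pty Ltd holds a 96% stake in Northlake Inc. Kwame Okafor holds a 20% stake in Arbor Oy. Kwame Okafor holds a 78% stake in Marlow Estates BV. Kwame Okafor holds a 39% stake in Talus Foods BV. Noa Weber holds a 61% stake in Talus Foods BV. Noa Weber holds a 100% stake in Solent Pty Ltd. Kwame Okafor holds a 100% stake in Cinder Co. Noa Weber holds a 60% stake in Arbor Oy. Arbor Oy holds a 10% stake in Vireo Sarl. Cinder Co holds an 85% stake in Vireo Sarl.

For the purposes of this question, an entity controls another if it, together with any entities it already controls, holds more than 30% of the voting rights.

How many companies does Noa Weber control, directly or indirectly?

Noa holds 60% of Arbor, so Noa controls Arbor.
Noa holds 100% of Solent, so Noa controls Solent.
Noa holds 61% of Talus, so Noa controls Talus.
Solent holds 96% of Northlake, so Noa controls Northlake.
No other company's threshold is met.
Noa controls 4 companies.

4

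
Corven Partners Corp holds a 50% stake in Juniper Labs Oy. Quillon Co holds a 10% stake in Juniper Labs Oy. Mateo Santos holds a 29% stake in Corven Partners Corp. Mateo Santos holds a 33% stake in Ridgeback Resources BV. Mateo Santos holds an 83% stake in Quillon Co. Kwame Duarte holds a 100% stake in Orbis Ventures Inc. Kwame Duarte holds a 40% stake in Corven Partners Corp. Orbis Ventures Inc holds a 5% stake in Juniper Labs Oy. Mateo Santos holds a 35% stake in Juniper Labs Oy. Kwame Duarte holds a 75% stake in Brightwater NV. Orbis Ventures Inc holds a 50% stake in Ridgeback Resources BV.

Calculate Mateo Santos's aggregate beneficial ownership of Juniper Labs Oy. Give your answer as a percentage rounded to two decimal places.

Mateo reaches Juniper along 3 paths.
Direct stake: 35% = 35%.
Via Quillon: 83% × 10% = 8.3%.
Via Corven: 29% × 50% = 14.5%.
Total: 35% + 8.3% + 14.5% = 57.8%.
Rounded: 57.80%.

57.80%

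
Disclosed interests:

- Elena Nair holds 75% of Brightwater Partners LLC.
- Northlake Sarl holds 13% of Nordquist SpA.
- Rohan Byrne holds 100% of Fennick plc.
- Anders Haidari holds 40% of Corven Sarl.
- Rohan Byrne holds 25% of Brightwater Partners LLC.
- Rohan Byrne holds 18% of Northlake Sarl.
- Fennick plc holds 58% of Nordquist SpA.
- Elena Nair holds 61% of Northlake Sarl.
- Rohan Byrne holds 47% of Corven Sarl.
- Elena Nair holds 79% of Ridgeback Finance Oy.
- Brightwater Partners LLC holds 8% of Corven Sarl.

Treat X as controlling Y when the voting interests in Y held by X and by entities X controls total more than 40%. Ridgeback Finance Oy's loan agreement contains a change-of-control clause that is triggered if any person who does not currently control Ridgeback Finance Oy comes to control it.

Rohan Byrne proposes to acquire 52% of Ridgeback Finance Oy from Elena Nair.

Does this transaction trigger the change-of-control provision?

The purchase adds only to Rohan's holdings (Elena's stake shrinks), so Rohan is the only person who could newly come to control Ridgeback.
Rohan holds 100% of Fennick, so Rohan controls Fennick.
Rohan holds 47% of Corven, so Rohan controls Corven.
Fennick holds 58% of Nordquist, so Rohan controls Nordquist.
Neither Rohan nor any entity Rohan controls holds any voting interest in Ridgeback.
So before the transaction, Rohan does not control Ridgeback.
After the purchase, Rohan holds 52% of Ridgeback directly, and Elena's stake falls to 27%.
Rohan holds 52% of Ridgeback, so Rohan controls Ridgeback.
Rohan did not control Ridgeback before and does after, so the clause is triggered.

Yes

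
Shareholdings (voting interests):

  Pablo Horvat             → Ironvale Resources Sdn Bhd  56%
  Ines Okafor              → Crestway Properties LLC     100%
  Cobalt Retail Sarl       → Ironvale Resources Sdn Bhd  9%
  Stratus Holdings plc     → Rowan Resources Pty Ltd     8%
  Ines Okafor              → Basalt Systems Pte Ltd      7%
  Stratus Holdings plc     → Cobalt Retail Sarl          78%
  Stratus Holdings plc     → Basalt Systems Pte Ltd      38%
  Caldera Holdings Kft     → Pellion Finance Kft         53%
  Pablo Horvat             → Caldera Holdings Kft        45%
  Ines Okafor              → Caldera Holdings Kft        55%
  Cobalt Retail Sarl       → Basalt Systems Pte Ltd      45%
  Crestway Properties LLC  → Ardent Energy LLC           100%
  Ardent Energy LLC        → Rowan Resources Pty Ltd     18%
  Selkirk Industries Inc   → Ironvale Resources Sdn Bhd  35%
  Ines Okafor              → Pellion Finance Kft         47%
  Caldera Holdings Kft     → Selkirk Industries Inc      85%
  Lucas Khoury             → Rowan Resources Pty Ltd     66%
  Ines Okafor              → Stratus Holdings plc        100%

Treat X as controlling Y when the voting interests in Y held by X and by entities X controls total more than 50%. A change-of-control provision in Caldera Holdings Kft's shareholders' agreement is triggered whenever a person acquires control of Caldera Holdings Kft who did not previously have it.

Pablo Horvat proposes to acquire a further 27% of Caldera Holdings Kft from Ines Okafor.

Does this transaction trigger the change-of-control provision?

Yes

The purchase adds only to Pablo's holdings (Ines's stake shrinks), so Pablo is the only person who could newly come to control Caldera.
Pablo holds 56% of Ironvale, so Pablo controls Ironvale.
In Caldera, Pablo's side holds only 45%, not > 50%.
So before the transaction, Pablo does not control Caldera.
After the purchase, Pablo's direct stake in Caldera rises to 45% + 27% = 72%, and Ines's stake falls to 28%.
Pablo holds 72% of Caldera, so Pablo controls Caldera.
Pablo did not control Caldera before and does after, so the clause is triggered.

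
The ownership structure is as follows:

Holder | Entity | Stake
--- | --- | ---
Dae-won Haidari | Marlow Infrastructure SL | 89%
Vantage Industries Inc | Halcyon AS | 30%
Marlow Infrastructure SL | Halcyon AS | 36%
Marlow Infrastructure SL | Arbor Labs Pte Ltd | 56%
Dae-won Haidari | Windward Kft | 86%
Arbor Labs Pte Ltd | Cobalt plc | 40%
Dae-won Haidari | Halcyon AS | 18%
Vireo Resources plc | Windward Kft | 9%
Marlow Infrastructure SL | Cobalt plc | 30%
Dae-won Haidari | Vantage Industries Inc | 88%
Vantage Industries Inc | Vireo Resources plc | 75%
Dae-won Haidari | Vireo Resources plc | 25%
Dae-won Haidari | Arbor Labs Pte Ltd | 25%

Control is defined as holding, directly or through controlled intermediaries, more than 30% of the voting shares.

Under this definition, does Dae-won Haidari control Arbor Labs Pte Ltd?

Yes

Dae-won holds 89% of Marlow, so Dae-won controls Marlow.
Dae-won and Marlow together hold 25% + 56% = 81% of Arbor, so Dae-won controls Arbor.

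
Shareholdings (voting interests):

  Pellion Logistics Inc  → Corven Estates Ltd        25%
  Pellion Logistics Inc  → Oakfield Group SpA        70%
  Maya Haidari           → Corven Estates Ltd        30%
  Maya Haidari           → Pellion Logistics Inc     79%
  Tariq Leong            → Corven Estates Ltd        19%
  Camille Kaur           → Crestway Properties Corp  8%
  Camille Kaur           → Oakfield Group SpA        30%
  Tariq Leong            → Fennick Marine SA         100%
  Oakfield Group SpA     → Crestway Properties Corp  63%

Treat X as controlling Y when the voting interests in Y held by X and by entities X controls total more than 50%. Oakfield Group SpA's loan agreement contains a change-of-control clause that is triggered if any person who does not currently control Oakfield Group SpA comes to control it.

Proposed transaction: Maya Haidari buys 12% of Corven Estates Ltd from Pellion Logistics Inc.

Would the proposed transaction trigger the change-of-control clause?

The purchase adds only to Maya's holdings (Pellion's stake shrinks), so Maya is the only person who could newly come to control Oakfield.
Maya holds 79% of Pellion, so Maya controls Pellion.
Pellion holds 70% of Oakfield, so Maya controls Oakfield.
So Maya already controls Oakfield before the transaction.
After the purchase, Maya's direct stake in Corven rises to 30% + 12% = 42%, and Pellion's stake falls to 13%.
Maya controlled Oakfield already, so this is not a new person acquiring control; every other person's position is unchanged or reduced.
No new person acquires control, so the clause is not triggered.

No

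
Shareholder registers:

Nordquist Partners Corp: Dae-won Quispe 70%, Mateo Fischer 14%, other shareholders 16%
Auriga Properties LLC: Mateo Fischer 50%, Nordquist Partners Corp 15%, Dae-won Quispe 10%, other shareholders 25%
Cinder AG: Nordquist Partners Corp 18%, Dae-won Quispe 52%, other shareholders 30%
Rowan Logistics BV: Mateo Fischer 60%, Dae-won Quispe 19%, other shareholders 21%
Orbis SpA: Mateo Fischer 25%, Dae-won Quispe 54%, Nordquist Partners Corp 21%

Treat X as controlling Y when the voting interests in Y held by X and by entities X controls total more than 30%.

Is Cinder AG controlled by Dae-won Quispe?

Yes

Dae-won holds 70% of Nordquist, so Dae-won controls Nordquist.
Nordquist and Dae-won together hold 18% + 52% = 70% of Cinder, so Dae-won controls Cinder.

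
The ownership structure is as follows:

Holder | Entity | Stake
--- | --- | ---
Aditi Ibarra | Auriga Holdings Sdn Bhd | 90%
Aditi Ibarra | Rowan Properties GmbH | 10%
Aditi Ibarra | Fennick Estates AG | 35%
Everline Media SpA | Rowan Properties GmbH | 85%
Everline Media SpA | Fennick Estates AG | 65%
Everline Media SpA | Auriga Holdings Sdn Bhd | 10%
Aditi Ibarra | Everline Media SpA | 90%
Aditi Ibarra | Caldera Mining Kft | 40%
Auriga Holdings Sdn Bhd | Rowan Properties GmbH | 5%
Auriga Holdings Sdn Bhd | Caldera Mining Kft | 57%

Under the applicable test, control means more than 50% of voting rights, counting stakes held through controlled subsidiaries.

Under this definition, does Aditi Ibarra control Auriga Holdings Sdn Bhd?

Yes

Aditi holds 90% of Everline, so Aditi controls Everline.
Everline and Aditi together hold 10% + 90% = 100% of Auriga, so Aditi controls Auriga.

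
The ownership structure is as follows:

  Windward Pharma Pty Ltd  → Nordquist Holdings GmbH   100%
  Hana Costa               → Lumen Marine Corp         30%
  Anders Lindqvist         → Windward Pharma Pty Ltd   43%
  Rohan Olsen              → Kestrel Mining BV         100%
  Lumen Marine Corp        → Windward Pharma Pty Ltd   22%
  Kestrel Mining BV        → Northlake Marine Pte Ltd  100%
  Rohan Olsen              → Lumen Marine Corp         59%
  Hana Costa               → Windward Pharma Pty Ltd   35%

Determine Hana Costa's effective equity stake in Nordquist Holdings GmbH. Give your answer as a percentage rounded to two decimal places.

Hana reaches Nordquist along 2 paths.
Via Windward: 35% × 100% = 35%.
Via Lumen → Windward: 30% × 22% × 100% = 6.6%.
Total: 35% + 6.6% = 41.6%.
Rounded: 41.60%.

41.60%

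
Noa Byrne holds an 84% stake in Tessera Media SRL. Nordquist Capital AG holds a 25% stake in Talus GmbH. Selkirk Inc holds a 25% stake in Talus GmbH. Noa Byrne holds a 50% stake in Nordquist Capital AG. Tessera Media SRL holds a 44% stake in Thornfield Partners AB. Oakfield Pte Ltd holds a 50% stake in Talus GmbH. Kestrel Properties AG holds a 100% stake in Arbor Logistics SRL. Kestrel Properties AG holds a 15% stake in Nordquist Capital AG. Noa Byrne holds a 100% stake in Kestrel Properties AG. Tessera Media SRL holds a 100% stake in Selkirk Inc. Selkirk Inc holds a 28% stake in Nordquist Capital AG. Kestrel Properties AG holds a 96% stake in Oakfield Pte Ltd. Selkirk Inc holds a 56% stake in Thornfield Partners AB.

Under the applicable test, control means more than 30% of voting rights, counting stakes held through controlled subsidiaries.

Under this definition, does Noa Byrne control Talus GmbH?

Noa holds 100% of Kestrel, so Noa controls Kestrel.
Kestrel holds 96% of Oakfield, so Noa controls Oakfield.
Noa holds 84% of Tessera, so Noa controls Tessera.
Tessera holds 100% of Selkirk, so Noa controls Selkirk.
Kestrel and Selkirk and Noa together hold 15% + 28% + 50% = 93% of Nordquist, so Noa controls Nordquist.
Oakfield and Nordquist and Selkirk together hold 50% + 25% + 25% = 100% of Talus, so Noa controls Talus.

Yes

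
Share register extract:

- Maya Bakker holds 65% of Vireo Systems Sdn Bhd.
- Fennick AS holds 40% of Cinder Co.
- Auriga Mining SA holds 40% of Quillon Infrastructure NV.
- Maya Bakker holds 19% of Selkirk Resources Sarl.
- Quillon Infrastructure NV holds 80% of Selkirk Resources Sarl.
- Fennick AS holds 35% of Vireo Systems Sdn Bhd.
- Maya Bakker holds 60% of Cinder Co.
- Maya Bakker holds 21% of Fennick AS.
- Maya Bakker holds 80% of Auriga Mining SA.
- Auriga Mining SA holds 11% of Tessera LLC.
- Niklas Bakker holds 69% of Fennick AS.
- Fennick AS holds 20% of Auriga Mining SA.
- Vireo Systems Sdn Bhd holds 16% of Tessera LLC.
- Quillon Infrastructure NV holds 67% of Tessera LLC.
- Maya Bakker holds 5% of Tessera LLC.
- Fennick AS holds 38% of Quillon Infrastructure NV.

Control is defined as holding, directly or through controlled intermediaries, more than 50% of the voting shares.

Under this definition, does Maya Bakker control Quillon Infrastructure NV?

No

Maya holds 80% of Auriga, so Maya controls Auriga.
Maya holds 65% of Vireo, so Maya controls Vireo.
Maya holds 60% of Cinder, so Maya controls Cinder.
In Quillon, Maya's side holds only 40%, not > 50%.
So Maya does not control Quillon.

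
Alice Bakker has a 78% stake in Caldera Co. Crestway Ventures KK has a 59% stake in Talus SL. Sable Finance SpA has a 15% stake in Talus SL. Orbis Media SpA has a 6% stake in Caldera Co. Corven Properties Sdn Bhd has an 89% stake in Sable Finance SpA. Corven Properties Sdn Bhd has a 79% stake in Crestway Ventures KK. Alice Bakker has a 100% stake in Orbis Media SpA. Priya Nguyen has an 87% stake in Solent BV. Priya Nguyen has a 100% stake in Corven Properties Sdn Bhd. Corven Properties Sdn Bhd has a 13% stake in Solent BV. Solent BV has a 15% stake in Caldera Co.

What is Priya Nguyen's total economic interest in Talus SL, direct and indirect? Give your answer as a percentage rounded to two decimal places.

Priya reaches Talus along 2 paths.
Via Corven → Crestway: 100% × 79% × 59% = 46.61%.
Via Corven → Sable: 100% × 89% × 15% = 13.35%.
Total: 46.61% + 13.35% = 59.96%.

59.96%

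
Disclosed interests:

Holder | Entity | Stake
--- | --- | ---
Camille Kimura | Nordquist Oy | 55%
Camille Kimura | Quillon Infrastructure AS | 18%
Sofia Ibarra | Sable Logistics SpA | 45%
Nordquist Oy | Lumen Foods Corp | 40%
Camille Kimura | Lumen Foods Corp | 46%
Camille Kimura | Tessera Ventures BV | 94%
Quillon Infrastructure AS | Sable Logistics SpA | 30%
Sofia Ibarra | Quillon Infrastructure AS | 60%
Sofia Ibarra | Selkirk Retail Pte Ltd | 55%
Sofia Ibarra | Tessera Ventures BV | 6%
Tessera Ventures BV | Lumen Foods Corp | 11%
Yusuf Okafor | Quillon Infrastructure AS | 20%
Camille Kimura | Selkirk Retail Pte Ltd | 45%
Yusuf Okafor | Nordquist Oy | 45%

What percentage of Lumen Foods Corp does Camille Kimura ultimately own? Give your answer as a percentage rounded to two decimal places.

Camille reaches Lumen along 3 paths.
Via Nordquist: 55% × 40% = 22%.
Direct stake: 46% = 46%.
Via Tessera: 94% × 11% = 10.34%.
Total: 22% + 46% + 10.34% = 78.34%.

78.34%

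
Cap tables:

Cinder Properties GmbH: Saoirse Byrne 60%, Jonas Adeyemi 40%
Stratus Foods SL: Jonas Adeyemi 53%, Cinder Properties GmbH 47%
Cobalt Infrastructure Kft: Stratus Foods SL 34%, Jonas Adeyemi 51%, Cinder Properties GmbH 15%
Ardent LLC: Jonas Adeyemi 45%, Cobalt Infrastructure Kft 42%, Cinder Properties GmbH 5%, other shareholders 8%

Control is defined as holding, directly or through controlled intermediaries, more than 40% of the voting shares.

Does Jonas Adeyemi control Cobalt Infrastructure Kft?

Yes

Jonas holds 53% of Stratus, so Jonas controls Stratus.
Stratus and Jonas together hold 34% + 51% = 85% of Cobalt, so Jonas controls Cobalt.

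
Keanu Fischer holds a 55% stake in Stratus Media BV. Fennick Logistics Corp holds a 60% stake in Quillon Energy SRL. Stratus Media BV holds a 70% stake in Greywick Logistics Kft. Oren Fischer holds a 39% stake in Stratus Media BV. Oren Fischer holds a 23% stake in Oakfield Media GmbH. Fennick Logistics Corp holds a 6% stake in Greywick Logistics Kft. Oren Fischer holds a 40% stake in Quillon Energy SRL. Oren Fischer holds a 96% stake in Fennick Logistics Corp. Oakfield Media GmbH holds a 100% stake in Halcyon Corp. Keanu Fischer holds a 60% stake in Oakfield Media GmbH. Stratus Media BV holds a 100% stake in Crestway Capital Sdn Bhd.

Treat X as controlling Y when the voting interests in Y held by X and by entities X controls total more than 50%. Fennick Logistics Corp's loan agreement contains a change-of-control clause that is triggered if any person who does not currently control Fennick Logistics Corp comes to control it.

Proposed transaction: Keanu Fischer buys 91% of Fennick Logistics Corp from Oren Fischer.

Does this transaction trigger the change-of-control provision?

The purchase adds only to Keanu's holdings (Oren's stake shrinks), so Keanu is the only person who could newly come to control Fennick.
Keanu holds 60% of Oakfield, so Keanu controls Oakfield.
Keanu holds 55% of Stratus, so Keanu controls Stratus.
Oakfield holds 100% of Halcyon, so Keanu controls Halcyon.
Stratus holds 70% of Greywick, so Keanu controls Greywick.
Stratus holds 100% of Crestway, so Keanu controls Crestway.
Neither Keanu nor any entity Keanu controls holds any voting interest in Fennick.
So before the transaction, Keanu does not control Fennick.
After the purchase, Keanu holds 91% of Fennick directly, and Oren's stake falls to 5%.
Keanu holds 91% of Fennick, so Keanu controls Fennick.
Keanu did not control Fennick before and does after, so the clause is triggered.

Yes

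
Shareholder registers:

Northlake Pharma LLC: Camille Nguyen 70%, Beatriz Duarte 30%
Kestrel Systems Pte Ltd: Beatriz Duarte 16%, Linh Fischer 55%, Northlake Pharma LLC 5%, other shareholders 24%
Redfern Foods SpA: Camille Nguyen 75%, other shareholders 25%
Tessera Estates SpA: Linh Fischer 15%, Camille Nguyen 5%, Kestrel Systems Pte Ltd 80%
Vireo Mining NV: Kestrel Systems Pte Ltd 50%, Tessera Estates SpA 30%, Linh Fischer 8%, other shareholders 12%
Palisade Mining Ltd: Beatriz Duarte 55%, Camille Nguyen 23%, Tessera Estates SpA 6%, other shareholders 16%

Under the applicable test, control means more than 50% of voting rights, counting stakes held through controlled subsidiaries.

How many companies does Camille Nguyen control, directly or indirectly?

Camille holds 70% of Northlake, so Camille controls Northlake.
Camille holds 75% of Redfern, so Camille controls Redfern.
No other company's threshold is met.
Camille controls 2 companies.

2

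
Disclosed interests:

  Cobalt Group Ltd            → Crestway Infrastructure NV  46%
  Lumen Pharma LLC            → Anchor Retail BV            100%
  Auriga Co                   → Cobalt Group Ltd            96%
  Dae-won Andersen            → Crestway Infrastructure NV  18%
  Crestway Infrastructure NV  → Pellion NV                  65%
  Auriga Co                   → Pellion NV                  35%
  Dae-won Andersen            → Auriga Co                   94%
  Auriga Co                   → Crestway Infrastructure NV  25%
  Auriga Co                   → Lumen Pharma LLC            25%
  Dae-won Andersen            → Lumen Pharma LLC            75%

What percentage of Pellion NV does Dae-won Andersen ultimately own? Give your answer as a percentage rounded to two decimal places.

Dae-won reaches Pellion along 4 paths.
Via Auriga: 94% × 35% = 32.9%.
Via Auriga → Cobalt → Crestway: 94% × 96% × 46% × 65% = 26.98176%.
Via Auriga → Crestway: 94% × 25% × 65% = 15.275%.
Via Crestway: 18% × 65% = 11.7%.
Total: 32.9% + 26.98176% + 15.275% + 11.7% = 86.85676%.
Rounded: 86.86%.

86.86%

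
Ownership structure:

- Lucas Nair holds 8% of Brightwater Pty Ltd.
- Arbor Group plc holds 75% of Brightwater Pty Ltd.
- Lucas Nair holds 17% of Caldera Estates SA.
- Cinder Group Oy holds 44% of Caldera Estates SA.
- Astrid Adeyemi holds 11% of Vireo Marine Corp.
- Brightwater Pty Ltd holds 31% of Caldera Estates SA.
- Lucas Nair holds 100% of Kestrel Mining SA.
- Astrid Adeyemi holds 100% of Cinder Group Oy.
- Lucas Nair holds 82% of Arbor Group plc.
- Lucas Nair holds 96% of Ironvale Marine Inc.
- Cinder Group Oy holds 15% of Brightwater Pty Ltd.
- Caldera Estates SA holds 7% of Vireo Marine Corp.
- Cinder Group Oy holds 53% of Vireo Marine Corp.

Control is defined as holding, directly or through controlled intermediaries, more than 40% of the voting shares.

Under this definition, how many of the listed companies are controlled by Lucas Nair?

5

Lucas holds 82% of Arbor, so Lucas controls Arbor.
Lucas and Arbor together hold 8% + 75% = 83% of Brightwater, so Lucas controls Brightwater.
Lucas holds 100% of Kestrel, so Lucas controls Kestrel.
Brightwater and Lucas together hold 31% + 17% = 48% of Caldera, so Lucas controls Caldera.
Lucas holds 96% of Ironvale, so Lucas controls Ironvale.
No other company's threshold is met.
Lucas controls 5 companies.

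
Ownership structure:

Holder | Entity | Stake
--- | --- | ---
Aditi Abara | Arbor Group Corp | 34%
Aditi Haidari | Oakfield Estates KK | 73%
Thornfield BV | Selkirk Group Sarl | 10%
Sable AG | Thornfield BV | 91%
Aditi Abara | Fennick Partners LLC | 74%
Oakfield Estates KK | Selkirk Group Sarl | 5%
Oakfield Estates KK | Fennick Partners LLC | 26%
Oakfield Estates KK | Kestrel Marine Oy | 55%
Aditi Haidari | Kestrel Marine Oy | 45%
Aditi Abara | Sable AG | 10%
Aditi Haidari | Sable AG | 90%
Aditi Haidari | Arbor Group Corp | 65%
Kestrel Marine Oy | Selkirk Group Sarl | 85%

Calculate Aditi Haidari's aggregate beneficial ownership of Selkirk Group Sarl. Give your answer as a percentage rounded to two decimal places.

84.22%

Aditi Haidari reaches Selkirk along 4 paths.
Via Kestrel: 45% × 85% = 38.25%.
Via Oakfield → Kestrel: 73% × 55% × 85% = 34.1275%.
Via Oakfield: 73% × 5% = 3.65%.
Via Sable → Thornfield: 90% × 91% × 10% = 8.19%.
Total: 38.25% + 34.1275% + 3.65% + 8.19% = 84.2175%.
Rounded: 84.22%.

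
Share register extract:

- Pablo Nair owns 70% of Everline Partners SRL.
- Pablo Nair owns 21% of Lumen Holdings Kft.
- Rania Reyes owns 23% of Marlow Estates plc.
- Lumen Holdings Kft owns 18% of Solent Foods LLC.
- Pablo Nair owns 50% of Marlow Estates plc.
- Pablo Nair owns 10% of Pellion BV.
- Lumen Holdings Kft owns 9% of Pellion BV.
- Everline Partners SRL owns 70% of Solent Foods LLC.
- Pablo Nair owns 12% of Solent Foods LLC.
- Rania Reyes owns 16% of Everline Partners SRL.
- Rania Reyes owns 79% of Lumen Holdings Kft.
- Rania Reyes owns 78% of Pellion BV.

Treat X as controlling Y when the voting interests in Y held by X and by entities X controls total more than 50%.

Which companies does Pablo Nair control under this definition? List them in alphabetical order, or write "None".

Everline Partners SRL, Solent Foods LLC

Pablo holds 70% of Everline, so Pablo controls Everline.
Everline and Pablo together hold 70% + 12% = 82% of Solent, so Pablo controls Solent.
No other company's threshold is met.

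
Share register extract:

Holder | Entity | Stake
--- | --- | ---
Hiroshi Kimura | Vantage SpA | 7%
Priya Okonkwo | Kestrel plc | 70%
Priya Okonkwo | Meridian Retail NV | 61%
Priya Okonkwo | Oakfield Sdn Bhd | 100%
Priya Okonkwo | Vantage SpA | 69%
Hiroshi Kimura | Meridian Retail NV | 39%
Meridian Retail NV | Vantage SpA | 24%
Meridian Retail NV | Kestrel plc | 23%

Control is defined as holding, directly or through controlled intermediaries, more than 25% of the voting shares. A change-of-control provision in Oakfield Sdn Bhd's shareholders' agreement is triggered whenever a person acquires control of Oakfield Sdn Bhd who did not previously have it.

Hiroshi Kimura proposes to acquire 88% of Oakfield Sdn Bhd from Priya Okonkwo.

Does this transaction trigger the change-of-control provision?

The purchase adds only to Hiroshi's holdings (Priya's stake shrinks), so Hiroshi is the only person who could newly come to control Oakfield.
Hiroshi holds 39% of Meridian, so Hiroshi controls Meridian.
Hiroshi and Meridian together hold 7% + 24% = 31% of Vantage, so Hiroshi controls Vantage.
Neither Hiroshi nor any entity Hiroshi controls holds any voting interest in Oakfield.
So before the transaction, Hiroshi does not control Oakfield.
After the purchase, Hiroshi holds 88% of Oakfield directly, and Priya's stake falls to 12%.
Hiroshi holds 88% of Oakfield, so Hiroshi controls Oakfield.
Hiroshi did not control Oakfield before and does after, so the clause is triggered.

Yes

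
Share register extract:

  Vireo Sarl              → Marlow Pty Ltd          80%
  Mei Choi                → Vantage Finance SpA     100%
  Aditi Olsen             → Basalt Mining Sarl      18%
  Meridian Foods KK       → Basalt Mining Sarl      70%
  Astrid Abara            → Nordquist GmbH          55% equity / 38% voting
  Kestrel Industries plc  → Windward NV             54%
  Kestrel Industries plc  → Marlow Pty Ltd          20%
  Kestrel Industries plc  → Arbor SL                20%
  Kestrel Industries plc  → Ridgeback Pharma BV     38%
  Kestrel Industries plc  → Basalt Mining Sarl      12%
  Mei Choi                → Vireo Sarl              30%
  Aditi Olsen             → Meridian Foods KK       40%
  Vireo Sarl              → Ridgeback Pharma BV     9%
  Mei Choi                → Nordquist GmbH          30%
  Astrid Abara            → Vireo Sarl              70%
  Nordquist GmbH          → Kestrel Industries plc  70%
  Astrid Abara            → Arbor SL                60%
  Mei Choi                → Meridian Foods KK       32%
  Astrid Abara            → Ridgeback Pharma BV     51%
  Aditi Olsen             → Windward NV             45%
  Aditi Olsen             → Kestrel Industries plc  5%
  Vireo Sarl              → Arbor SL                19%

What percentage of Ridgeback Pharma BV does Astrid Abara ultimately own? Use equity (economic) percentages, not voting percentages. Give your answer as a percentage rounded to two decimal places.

Astrid reaches Ridgeback along 3 paths.
Direct stake: 51% = 51%.
Via Nordquist → Kestrel: 55% × 70% × 38% = 14.63%.
Via Vireo: 70% × 9% = 6.3%.
Total: 51% + 14.63% + 6.3% = 71.93%.

71.93%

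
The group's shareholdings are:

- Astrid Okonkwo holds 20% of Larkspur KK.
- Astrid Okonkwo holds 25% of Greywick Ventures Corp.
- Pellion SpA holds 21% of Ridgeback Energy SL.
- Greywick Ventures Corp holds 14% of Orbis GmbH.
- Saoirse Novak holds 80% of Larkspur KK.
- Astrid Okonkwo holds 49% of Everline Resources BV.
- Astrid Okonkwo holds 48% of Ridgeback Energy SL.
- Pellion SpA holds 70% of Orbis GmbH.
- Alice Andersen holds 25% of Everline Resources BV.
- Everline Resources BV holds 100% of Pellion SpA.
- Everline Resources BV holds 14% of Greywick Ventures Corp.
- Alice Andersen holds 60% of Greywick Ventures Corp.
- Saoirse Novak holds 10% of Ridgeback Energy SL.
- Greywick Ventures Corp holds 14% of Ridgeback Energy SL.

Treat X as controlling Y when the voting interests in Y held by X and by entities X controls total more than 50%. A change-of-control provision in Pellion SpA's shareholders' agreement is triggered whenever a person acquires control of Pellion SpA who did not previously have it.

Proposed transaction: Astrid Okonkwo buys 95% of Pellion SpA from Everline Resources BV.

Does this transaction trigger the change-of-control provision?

Yes

The purchase adds only to Astrid's holdings (Everline's stake shrinks), so Astrid is the only person who could newly come to control Pellion.
Astrid's largest direct stake is 49% in Everline, which does not meet the threshold, so Astrid controls no company.
Neither Astrid nor any entity Astrid controls holds any voting interest in Pellion.
So before the transaction, Astrid does not control Pellion.
After the purchase, Astrid holds 95% of Pellion directly, and Everline's stake falls to 5%.
Astrid holds 95% of Pellion, so Astrid controls Pellion.
Astrid did not control Pellion before and does after, so the clause is triggered.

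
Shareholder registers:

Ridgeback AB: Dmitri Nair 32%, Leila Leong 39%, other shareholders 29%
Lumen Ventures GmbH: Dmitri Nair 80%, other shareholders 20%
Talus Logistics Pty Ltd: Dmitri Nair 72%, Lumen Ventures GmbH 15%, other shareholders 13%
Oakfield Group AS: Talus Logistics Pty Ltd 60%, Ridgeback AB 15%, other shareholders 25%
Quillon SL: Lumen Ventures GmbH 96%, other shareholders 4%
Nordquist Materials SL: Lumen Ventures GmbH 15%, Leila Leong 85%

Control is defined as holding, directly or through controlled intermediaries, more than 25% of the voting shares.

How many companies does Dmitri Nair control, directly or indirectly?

5

Dmitri holds 32% of Ridgeback, so Dmitri controls Ridgeback.
Dmitri holds 80% of Lumen, so Dmitri controls Lumen.
Dmitri and Lumen together hold 72% + 15% = 87% of Talus, so Dmitri controls Talus.
Talus and Ridgeback together hold 60% + 15% = 75% of Oakfield, so Dmitri controls Oakfield.
Lumen holds 96% of Quillon, so Dmitri controls Quillon.
No other company's threshold is met.
Dmitri controls 5 companies.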